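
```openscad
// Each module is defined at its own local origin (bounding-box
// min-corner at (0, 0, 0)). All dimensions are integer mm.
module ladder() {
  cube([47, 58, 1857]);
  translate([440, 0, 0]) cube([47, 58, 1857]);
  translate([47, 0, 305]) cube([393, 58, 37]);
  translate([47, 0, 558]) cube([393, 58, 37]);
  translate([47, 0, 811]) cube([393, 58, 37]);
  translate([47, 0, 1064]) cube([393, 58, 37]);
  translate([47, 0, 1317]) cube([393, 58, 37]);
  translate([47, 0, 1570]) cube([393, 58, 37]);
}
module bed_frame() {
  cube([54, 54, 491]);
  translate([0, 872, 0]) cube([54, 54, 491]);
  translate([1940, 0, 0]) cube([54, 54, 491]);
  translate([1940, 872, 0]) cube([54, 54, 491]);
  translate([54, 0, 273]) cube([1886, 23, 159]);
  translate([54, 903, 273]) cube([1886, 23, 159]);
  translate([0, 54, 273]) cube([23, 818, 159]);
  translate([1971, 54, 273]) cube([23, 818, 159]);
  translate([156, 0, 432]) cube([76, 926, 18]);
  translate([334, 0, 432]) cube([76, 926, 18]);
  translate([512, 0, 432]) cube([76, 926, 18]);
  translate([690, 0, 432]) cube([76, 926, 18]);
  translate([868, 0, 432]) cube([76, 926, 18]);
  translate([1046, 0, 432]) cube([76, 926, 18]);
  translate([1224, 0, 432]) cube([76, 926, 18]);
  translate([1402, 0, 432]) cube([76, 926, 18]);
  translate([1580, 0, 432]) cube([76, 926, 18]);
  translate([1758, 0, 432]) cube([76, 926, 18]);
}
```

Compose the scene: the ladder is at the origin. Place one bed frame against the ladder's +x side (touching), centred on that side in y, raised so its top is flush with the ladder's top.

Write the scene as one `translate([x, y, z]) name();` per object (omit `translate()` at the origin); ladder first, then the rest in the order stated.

ladder();
translate([487, -434, 1366]) bed_frame();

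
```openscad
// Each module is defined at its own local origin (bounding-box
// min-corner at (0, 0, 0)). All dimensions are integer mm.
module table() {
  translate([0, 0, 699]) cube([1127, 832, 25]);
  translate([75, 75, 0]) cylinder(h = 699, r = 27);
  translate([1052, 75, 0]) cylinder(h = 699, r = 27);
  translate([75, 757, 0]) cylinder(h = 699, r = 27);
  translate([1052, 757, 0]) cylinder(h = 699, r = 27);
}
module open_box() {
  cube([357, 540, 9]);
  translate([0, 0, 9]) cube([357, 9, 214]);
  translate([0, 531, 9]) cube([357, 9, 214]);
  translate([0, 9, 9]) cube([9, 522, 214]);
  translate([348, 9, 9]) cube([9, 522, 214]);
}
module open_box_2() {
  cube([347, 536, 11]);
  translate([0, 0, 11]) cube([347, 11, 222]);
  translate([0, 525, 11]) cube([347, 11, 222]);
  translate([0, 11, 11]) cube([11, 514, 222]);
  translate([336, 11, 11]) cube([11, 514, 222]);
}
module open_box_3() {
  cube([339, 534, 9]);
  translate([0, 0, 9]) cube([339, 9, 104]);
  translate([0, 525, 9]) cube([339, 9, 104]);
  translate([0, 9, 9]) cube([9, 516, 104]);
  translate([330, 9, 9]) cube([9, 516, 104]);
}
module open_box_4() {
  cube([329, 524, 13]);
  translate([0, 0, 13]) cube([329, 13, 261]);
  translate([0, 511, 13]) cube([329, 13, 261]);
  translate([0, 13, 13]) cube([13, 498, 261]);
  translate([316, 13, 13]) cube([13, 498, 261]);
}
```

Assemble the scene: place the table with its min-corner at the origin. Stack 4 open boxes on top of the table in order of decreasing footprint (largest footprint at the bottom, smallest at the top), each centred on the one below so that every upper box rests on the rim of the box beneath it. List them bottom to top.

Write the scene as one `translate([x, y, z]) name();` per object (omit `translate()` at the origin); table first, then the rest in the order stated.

table();
translate([385, 146, 724]) open_box();
translate([390, 148, 947]) open_box_2();
translate([394, 149, 1180]) open_box_3();
translate([399, 154, 1293]) open_box_4();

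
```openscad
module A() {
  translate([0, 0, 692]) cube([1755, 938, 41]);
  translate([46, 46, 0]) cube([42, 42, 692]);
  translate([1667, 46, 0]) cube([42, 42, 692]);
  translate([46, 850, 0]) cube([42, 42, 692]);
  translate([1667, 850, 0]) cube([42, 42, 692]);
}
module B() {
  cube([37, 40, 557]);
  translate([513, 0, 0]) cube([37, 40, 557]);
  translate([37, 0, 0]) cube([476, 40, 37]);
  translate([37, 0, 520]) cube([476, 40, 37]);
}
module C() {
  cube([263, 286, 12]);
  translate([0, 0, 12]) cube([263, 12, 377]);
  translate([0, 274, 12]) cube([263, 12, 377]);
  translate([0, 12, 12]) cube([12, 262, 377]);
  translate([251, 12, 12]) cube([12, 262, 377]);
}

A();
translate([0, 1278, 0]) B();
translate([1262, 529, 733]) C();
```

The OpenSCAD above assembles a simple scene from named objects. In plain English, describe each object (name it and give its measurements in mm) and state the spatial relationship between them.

A is a rectangular dining table. The top is 1755×938×41 mm with its upper surface at z = 733 mm. It stands on four 42×42 mm square legs, each inset 46 mm from the nearest pair of top edges, running from the floor to the underside of the top.

B is a rectangular picture frame lying in the x–z plane (depth along y). The opening is 476 mm wide (x) by 483 mm tall (z), surrounded by a border 37 mm wide on all four sides. The frame is 40 mm deep and is made of two full-height vertical stiles with two horizontal rails fitted between them.

C is an open-topped rectangular box: outside dimensions 263×286×389 mm, with a uniform wall and base thickness of 12 mm. The base is a full 263×286 slab on the floor; four walls sit on top of the base. The front and back walls (the −y and +y sides) span the full width; the two side walls fit between them.

The picture frame is on the floor beside the table on its +y side. The open box is on top of the table.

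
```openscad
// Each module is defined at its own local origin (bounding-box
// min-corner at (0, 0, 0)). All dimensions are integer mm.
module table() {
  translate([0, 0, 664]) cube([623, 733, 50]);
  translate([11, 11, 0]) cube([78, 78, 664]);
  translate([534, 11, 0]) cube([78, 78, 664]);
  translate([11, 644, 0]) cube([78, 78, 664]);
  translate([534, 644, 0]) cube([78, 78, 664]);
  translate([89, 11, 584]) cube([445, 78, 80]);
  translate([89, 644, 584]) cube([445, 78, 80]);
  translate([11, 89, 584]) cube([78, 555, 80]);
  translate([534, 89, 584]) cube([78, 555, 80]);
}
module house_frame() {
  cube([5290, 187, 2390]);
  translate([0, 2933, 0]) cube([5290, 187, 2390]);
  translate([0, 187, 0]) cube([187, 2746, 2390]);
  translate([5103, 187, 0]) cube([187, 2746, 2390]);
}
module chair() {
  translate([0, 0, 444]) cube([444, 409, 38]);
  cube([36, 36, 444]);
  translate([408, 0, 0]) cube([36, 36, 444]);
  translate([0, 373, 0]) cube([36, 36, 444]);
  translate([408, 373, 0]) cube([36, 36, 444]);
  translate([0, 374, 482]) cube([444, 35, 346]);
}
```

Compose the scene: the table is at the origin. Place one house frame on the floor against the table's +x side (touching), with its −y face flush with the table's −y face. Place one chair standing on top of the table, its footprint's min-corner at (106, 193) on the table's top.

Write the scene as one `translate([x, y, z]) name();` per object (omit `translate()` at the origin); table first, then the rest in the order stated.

table();
translate([623, 0, 0]) house_frame();
translate([106, 193, 714]) chair();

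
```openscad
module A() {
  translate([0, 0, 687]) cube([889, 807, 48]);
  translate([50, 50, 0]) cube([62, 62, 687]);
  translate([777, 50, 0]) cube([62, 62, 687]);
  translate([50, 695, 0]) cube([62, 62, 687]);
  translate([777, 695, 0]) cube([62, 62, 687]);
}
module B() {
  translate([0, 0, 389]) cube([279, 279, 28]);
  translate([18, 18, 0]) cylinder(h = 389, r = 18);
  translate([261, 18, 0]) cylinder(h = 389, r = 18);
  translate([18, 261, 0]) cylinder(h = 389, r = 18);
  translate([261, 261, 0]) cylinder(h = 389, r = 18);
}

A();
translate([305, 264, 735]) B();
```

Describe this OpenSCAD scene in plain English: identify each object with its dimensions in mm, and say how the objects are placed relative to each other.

A is a rectangular dining table. The top is 889×807×48 mm with its upper surface at z = 735 mm. It stands on four 62×62 mm square legs, each inset 50 mm from the nearest pair of top edges, running from the floor to the underside of the top.

B is a four-legged stool. The seat is a 279×279×28 mm slab whose top surface is at z = 417 mm; four round legs, each 36 mm in diameter, run from the floor (z = 0) to the underside of the seat, each leg's axis is inset half a diameter from the nearest pair of seat edges (so the leg's bounding box is flush with the corner).

The stool is on top of the table, centred.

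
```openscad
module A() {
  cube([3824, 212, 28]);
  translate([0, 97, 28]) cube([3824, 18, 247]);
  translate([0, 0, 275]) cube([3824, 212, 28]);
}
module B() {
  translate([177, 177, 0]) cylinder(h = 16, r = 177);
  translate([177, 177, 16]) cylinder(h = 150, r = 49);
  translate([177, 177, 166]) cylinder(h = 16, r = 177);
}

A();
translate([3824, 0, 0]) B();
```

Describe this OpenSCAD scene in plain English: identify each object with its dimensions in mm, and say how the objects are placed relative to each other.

A is an I-beam lying along x, 3824 mm long. Overall section height 303 mm. Two flanges 212 mm wide (y) and 28 mm thick, one on the floor and one at the top; a web 18 mm thick runs between them, centred on the flange width.

B is a spool: two coaxial disc flanges of radius 177 mm and thickness 16 mm, joined by a core cylinder of radius 49 mm and height 150 mm. The lower flange rests on z = 0 and the three cylinders share a vertical axis.

The spool is against the I-beam's +x side, with their −y faces flush.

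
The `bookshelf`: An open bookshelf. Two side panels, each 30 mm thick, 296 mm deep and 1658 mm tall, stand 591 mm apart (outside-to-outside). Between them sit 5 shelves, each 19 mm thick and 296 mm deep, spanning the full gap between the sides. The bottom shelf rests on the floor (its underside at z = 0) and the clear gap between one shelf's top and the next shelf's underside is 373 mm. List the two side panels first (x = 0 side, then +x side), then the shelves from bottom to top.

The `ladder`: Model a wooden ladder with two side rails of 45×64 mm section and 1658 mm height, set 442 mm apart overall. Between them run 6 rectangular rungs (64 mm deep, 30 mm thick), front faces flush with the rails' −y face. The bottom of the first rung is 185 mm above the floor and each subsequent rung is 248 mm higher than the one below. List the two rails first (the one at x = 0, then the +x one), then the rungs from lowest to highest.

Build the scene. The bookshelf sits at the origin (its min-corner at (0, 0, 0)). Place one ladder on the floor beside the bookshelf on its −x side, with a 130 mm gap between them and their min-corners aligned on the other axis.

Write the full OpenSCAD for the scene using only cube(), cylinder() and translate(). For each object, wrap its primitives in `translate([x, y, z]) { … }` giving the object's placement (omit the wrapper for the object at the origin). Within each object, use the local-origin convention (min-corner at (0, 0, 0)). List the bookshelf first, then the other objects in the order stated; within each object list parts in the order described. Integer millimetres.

cube([30, 296, 1658]);
translate([561, 0, 0]) cube([30, 296, 1658]);
translate([30, 0, 0]) cube([531, 296, 19]);
translate([30, 0, 392]) cube([531, 296, 19]);
translate([30, 0, 784]) cube([531, 296, 19]);
translate([30, 0, 1176]) cube([531, 296, 19]);
translate([30, 0, 1568]) cube([531, 296, 19]);
translate([-572, 0, 0]) {
  cube([45, 64, 1658]);
  translate([397, 0, 0]) cube([45, 64, 1658]);
  translate([45, 0, 185]) cube([352, 64, 30]);
  translate([45, 0, 433]) cube([352, 64, 30]);
  translate([45, 0, 681]) cube([352, 64, 30]);
  translate([45, 0, 929]) cube([352, 64, 30]);
  translate([45, 0, 1177]) cube([352, 64, 30]);
  translate([45, 0, 1425]) cube([352, 64, 30]);
}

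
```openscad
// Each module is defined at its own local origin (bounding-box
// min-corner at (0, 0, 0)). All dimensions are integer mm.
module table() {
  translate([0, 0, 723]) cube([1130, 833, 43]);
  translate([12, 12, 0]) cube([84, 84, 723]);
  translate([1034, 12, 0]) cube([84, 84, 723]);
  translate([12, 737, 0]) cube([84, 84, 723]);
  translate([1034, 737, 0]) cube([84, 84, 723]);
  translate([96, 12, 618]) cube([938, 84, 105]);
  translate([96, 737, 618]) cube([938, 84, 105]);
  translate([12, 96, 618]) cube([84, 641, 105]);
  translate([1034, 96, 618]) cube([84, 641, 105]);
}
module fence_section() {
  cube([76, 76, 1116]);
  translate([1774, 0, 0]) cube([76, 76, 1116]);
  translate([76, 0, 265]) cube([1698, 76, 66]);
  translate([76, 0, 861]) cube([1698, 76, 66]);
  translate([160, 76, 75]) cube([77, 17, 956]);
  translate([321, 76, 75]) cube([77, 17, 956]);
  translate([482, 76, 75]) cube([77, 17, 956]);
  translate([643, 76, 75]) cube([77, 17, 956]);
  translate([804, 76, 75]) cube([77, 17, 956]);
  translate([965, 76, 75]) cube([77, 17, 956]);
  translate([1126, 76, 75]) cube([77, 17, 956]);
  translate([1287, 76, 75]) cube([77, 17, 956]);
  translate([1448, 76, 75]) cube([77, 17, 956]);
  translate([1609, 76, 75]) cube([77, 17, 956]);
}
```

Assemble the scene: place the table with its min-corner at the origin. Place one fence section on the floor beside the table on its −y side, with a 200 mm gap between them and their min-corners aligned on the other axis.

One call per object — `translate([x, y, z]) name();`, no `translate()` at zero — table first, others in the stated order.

table();
translate([0, -293, 0]) fence_section();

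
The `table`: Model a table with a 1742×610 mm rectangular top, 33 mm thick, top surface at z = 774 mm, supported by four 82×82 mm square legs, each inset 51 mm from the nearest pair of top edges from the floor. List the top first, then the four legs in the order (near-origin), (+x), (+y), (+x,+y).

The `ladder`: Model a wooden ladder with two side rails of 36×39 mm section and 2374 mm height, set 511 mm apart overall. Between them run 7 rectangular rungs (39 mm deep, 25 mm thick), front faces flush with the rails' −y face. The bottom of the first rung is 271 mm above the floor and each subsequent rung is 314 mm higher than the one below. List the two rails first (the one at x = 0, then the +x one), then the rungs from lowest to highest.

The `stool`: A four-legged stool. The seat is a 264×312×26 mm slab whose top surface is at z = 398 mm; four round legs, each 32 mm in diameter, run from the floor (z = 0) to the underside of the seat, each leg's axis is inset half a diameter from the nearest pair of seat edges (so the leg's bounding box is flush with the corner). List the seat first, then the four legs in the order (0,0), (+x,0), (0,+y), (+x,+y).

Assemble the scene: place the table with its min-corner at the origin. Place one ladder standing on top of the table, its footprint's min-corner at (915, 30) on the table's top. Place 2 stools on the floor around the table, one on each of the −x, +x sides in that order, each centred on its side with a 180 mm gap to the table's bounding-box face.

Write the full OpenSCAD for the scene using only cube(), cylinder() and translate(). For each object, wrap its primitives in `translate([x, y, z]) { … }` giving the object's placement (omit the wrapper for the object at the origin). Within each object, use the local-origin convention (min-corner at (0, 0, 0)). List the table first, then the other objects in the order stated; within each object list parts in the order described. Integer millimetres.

translate([0, 0, 741]) cube([1742, 610, 33]);
translate([51, 51, 0]) cube([82, 82, 741]);
translate([1609, 51, 0]) cube([82, 82, 741]);
translate([51, 477, 0]) cube([82, 82, 741]);
translate([1609, 477, 0]) cube([82, 82, 741]);
translate([915, 30, 774]) {
  cube([36, 39, 2374]);
  translate([475, 0, 0]) cube([36, 39, 2374]);
  translate([36, 0, 271]) cube([439, 39, 25]);
  translate([36, 0, 585]) cube([439, 39, 25]);
  translate([36, 0, 899]) cube([439, 39, 25]);
  translate([36, 0, 1213]) cube([439, 39, 25]);
  translate([36, 0, 1527]) cube([439, 39, 25]);
  translate([36, 0, 1841]) cube([439, 39, 25]);
  translate([36, 0, 2155]) cube([439, 39, 25]);
}
translate([-444, 149, 0]) {
  translate([0, 0, 372]) cube([264, 312, 26]);
  translate([16, 16, 0]) cylinder(h = 372, r = 16);
  translate([248, 16, 0]) cylinder(h = 372, r = 16);
  translate([16, 296, 0]) cylinder(h = 372, r = 16);
  translate([248, 296, 0]) cylinder(h = 372, r = 16);
}
translate([1922, 149, 0]) {
  translate([0, 0, 372]) cube([264, 312, 26]);
  translate([16, 16, 0]) cylinder(h = 372, r = 16);
  translate([248, 16, 0]) cylinder(h = 372, r = 16);
  translate([16, 296, 0]) cylinder(h = 372, r = 16);
  translate([248, 296, 0]) cylinder(h = 372, r = 16);
}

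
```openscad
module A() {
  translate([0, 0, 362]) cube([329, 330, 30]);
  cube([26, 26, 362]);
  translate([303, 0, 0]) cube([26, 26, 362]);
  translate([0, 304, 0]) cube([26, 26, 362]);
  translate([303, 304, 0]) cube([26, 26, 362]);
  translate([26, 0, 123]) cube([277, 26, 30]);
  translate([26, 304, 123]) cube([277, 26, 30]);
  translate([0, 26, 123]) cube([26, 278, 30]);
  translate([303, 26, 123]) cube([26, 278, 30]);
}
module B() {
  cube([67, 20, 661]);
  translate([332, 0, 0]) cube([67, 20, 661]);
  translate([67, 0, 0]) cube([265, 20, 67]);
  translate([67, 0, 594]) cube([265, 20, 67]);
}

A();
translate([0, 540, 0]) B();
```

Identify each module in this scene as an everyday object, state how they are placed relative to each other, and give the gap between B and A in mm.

The picture frame's nearest face is 210 mm from the stool's +y face.

A is a stool. B is a picture frame. The picture frame is on the floor beside the stool on its +y side. The gap between the picture frame and the stool is 210 mm.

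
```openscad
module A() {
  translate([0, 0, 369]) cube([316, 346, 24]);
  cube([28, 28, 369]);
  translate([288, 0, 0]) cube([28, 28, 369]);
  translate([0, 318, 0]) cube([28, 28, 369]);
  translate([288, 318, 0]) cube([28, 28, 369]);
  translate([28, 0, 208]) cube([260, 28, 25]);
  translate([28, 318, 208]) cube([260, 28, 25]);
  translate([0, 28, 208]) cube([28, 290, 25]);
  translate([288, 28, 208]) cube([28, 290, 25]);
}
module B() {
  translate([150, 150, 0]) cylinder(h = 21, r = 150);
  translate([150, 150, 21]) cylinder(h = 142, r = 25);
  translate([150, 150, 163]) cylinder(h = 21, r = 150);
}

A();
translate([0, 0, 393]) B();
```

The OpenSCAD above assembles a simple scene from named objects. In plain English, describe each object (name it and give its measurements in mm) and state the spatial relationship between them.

A is a four-legged stool. The seat is 316×346 mm, 24 mm thick, top at z = 393 mm. It stands on four square legs, each 28×28 mm in cross-section, from z = 0 to the seat underside, each flush with a corner of the seat. Four stretchers, 28 mm wide and 25 mm tall, connect adjacent legs with their undersides at z = 208 mm, each running between the inner faces of the legs it joins and aligned with the legs' outer faces on the other axis.

B is a spool: two coaxial disc flanges of radius 150 mm and thickness 21 mm, joined by a core cylinder of radius 25 mm and height 142 mm. The lower flange rests on z = 0 and the three cylinders share a vertical axis.

The spool is on top of the stool.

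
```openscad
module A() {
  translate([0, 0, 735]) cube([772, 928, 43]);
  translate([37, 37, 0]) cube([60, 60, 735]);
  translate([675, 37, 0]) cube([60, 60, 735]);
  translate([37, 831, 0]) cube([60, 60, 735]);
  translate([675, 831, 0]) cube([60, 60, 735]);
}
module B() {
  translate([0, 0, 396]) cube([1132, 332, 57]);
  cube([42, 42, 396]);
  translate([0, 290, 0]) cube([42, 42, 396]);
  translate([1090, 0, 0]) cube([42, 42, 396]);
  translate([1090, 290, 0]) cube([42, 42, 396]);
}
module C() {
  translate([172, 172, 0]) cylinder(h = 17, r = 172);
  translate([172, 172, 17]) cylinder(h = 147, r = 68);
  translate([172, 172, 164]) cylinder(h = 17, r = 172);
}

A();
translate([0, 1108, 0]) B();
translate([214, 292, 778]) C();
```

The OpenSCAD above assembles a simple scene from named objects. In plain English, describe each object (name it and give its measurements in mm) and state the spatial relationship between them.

A is a table with a 772×928 mm rectangular top, 43 mm thick, top surface at z = 778 mm, supported by four 60×60 mm square legs, each inset 37 mm from the nearest pair of top edges, running from the floor.

B is a long wooden bench with a 1132 mm (x) × 332 mm (y) seat, 57 mm thick, its top surface 453 mm above the floor. Four 42 mm square legs at the seat corners, flush with the edges, run from z = 0 to the seat underside.

C is a spool: two coaxial disc flanges of radius 172 mm and thickness 17 mm, joined by a core cylinder of radius 68 mm and height 147 mm. The lower flange rests on z = 0 and the three cylinders share a vertical axis.

The bench is on the floor beside the table on its +y side. The spool is on top of the table, centred.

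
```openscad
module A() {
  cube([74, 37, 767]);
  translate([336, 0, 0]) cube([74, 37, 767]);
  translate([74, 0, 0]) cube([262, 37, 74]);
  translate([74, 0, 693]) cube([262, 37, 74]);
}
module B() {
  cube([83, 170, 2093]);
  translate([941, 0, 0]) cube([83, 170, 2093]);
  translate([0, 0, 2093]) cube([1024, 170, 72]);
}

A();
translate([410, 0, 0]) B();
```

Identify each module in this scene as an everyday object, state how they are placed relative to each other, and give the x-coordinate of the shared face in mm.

A is a picture frame. B is a door frame. The door frame is against the picture frame's +x side, with their −y faces flush. The x-coordinate of the shared face is 410 mm.

The picture frame's +x face and the door frame's −x face are both at x = 410 mm.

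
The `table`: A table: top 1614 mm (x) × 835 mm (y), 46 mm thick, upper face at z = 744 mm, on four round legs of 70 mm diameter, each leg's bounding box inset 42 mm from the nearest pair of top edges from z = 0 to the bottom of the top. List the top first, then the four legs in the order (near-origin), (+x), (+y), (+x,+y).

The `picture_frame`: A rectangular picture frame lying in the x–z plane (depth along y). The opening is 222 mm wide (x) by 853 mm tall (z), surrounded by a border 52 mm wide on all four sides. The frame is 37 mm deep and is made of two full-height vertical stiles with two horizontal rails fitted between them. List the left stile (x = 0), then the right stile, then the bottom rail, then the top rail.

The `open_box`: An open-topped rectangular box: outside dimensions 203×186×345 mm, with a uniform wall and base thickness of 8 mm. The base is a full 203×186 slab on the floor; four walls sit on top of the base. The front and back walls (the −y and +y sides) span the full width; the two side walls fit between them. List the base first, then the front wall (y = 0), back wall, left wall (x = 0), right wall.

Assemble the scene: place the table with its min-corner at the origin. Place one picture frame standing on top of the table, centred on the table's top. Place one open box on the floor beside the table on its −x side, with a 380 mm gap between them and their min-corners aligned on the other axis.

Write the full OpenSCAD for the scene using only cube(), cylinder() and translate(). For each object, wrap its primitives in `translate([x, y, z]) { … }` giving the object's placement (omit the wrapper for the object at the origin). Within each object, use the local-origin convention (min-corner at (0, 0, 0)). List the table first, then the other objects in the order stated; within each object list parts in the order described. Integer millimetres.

translate([0, 0, 698]) cube([1614, 835, 46]);
translate([77, 77, 0]) cylinder(h = 698, r = 35);
translate([1537, 77, 0]) cylinder(h = 698, r = 35);
translate([77, 758, 0]) cylinder(h = 698, r = 35);
translate([1537, 758, 0]) cylinder(h = 698, r = 35);
translate([644, 399, 744]) {
  cube([52, 37, 957]);
  translate([274, 0, 0]) cube([52, 37, 957]);
  translate([52, 0, 0]) cube([222, 37, 52]);
  translate([52, 0, 905]) cube([222, 37, 52]);
}
translate([-583, 0, 0]) {
  cube([203, 186, 8]);
  translate([0, 0, 8]) cube([203, 8, 337]);
  translate([0, 178, 8]) cube([203, 8, 337]);
  translate([0, 8, 8]) cube([8, 170, 337]);
  translate([195, 8, 8]) cube([8, 170, 337]);
}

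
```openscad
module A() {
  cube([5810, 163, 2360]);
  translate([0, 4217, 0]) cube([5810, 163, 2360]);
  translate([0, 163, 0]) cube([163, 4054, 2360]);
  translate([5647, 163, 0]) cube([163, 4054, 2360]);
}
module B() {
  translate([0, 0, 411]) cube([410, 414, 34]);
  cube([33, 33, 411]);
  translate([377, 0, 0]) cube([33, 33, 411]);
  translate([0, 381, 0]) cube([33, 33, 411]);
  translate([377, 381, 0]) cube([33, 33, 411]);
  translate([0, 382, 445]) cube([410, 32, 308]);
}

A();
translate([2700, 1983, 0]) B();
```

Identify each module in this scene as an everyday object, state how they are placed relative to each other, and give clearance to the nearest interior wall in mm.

Clearances: x = 2537, y = 1820; minimum 1820 mm.

A is a house frame. B is a chair. The chair sits inside the house frame, centred. The clearance to the nearest interior wall is 1820 mm.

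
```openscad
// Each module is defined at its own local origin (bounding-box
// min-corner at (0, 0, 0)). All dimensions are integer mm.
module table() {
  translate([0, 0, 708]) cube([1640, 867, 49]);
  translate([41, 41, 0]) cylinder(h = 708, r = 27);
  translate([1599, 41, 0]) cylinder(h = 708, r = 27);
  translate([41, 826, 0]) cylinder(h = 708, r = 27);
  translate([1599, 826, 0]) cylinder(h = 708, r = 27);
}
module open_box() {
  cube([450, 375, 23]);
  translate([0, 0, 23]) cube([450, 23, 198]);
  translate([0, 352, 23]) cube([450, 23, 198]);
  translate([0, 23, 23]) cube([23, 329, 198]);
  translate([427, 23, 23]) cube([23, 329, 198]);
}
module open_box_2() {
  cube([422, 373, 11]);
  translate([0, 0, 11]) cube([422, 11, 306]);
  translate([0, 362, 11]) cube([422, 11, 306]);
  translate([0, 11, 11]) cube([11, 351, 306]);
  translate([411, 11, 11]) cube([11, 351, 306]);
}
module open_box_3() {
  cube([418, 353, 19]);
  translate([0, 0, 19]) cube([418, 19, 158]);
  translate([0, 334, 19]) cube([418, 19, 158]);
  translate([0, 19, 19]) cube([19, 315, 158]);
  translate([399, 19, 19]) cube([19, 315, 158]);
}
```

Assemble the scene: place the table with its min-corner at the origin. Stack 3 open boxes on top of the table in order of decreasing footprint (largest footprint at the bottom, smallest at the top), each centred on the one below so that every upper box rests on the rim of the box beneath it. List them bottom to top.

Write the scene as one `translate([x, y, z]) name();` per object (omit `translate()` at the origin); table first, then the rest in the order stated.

table();
translate([595, 246, 757]) open_box();
translate([609, 247, 978]) open_box_2();
translate([611, 257, 1295]) open_box_3();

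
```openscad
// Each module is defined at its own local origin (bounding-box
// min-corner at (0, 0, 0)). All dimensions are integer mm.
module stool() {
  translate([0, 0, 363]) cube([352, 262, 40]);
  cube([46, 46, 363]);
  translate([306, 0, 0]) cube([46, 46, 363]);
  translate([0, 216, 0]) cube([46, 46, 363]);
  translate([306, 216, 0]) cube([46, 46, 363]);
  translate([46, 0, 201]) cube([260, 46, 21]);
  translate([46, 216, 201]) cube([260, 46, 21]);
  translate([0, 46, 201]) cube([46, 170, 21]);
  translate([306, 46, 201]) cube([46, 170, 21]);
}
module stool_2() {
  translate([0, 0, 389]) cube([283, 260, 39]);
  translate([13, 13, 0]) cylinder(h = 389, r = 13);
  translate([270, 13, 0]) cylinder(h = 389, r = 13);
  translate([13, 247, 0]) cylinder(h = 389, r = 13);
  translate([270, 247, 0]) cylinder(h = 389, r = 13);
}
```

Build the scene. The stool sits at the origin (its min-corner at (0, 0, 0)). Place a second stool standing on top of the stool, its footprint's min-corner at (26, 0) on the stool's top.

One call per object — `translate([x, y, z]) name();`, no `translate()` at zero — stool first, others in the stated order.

stool();
translate([26, 0, 403]) stool_2();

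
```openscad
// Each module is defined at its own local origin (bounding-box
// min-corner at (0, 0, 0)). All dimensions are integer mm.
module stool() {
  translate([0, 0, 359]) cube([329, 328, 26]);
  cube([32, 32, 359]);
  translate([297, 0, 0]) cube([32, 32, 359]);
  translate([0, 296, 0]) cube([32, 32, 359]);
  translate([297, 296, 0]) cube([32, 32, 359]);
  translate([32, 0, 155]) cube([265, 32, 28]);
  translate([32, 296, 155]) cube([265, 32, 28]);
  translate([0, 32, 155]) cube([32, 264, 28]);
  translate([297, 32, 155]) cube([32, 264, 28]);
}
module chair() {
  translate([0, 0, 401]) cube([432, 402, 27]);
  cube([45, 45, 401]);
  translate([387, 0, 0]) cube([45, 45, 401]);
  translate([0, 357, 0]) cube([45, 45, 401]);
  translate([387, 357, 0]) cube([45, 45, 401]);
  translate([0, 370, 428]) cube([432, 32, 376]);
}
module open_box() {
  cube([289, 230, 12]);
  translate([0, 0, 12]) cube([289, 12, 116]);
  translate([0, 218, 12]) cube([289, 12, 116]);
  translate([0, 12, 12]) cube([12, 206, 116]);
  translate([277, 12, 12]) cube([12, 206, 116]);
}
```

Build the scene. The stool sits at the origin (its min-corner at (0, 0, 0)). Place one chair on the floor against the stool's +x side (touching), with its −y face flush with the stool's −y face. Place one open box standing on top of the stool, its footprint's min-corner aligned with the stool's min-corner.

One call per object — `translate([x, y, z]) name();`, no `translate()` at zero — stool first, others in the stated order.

stool();
translate([329, 0, 0]) chair();
translate([0, 0, 385]) open_box();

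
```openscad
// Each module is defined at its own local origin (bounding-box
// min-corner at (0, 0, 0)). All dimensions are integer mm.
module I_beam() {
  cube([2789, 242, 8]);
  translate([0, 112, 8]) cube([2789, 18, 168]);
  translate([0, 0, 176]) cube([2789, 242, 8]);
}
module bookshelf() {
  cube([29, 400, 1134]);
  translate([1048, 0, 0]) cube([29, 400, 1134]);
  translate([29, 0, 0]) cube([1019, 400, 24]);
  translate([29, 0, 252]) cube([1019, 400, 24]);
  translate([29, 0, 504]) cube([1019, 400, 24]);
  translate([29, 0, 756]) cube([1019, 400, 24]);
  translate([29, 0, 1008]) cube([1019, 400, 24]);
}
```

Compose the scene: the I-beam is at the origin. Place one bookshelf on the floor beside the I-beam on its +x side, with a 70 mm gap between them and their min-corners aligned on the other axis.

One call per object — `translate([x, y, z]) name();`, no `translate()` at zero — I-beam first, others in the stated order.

I_beam();
translate([2859, 0, 0]) bookshelf();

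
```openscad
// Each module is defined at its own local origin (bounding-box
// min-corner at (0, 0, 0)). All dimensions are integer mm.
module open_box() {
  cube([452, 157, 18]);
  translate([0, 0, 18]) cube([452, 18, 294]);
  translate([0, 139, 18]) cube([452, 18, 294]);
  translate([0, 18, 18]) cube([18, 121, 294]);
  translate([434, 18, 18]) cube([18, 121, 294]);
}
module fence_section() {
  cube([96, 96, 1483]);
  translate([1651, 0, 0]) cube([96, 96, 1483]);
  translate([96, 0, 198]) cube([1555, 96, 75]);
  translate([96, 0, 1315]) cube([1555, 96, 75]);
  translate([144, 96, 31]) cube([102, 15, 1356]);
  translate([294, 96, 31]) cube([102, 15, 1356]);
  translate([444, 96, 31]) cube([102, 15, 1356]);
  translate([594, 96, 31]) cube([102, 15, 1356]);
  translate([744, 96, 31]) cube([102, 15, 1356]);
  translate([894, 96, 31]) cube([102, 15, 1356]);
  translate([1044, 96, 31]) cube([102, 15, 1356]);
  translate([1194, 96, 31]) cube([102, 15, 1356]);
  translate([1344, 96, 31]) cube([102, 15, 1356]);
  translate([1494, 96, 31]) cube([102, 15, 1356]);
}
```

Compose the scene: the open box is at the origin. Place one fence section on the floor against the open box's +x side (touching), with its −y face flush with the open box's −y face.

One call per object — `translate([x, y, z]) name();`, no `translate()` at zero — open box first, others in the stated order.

open_box();
translate([452, 0, 0]) fence_section();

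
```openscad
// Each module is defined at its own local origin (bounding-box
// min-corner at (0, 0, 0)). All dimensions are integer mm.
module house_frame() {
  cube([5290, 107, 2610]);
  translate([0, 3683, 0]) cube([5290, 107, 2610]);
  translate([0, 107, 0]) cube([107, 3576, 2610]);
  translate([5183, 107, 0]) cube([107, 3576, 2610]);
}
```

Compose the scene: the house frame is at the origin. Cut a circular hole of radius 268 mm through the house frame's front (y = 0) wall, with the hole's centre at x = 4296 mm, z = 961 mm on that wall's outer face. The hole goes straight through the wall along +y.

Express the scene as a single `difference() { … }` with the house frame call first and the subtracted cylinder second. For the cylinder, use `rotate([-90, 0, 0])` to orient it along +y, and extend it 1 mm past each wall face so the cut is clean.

difference() {
  house_frame();
  translate([4296, -1, 961]) rotate([-90, 0, 0]) cylinder(h = 109, r = 268);
}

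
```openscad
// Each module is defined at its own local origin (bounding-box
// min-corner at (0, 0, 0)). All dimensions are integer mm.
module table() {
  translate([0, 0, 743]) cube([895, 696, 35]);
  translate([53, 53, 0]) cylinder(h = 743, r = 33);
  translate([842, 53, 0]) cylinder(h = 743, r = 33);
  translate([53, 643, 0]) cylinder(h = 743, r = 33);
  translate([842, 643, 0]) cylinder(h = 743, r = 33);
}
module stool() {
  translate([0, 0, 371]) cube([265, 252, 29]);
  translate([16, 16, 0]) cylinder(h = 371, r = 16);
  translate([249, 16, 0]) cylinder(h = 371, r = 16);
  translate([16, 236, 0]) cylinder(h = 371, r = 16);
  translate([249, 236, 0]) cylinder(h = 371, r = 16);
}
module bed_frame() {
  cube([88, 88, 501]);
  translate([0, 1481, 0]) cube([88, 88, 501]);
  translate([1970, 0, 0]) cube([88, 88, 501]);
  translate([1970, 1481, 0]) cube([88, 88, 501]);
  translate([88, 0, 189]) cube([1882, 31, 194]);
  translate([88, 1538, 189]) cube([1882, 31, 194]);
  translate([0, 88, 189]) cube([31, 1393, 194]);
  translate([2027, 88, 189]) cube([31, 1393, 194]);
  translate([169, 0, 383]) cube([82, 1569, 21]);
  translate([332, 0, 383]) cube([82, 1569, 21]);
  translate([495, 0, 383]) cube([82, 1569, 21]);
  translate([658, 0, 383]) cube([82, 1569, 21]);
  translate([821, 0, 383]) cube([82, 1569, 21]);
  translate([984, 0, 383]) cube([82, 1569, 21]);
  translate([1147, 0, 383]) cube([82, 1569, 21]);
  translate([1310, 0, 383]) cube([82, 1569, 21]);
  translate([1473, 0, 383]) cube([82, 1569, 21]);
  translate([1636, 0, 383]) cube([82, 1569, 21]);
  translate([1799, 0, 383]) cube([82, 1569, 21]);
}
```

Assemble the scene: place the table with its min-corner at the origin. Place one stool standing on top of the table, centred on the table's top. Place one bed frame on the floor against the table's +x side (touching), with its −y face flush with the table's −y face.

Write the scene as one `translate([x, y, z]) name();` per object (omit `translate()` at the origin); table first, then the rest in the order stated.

table();
translate([315, 222, 778]) stool();
translate([895, 0, 0]) bed_frame();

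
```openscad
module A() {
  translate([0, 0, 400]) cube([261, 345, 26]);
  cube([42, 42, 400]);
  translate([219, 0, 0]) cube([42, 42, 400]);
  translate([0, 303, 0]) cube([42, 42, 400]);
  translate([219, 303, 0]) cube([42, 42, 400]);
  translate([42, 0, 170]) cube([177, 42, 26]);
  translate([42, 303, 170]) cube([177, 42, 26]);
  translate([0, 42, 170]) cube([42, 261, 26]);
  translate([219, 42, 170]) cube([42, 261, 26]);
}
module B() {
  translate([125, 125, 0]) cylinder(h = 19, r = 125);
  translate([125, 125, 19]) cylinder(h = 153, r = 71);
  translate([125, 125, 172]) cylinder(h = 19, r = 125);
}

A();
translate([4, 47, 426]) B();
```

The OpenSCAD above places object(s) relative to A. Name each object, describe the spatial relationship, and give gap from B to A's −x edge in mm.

The spool's min-x is at 4; the stool's min-x is 0; gap = 4 mm.

A is a stool. B is a spool. The spool is on top of the stool. The gap from the spool to the stool's −x edge is 4 mm.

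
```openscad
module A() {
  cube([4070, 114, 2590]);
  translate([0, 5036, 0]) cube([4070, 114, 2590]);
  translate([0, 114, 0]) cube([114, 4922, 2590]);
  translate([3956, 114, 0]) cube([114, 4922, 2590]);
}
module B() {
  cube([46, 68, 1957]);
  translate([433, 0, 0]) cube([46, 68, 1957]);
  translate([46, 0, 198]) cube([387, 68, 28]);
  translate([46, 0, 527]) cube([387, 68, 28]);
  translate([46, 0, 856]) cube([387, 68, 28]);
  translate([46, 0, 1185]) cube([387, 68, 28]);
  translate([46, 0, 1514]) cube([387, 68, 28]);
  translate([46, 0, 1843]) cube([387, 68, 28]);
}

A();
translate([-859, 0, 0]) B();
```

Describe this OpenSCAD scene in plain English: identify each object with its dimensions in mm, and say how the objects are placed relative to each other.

A is a box-shaped house frame (walls only): outside footprint 4070×5150 mm, wall height 2590 mm, wall thickness 114 mm. The two y-facing walls run the full x-width; the two x-facing walls fit between the inner faces of the y-facing walls.

B is a straight ladder. Two 46×68 mm vertical rails, 1957 mm tall, stand 479 mm apart (outside-to-outside) with their front faces coplanar on the −y side. 6 rungs, each 68 mm deep and 28 mm tall, span between the inner faces of the rails, front faces flush with the rails. The lowest rung's underside is at z = 198 mm and rungs are spaced 329 mm apart (underside to underside).

The ladder is on the floor beside the house frame on its −x side.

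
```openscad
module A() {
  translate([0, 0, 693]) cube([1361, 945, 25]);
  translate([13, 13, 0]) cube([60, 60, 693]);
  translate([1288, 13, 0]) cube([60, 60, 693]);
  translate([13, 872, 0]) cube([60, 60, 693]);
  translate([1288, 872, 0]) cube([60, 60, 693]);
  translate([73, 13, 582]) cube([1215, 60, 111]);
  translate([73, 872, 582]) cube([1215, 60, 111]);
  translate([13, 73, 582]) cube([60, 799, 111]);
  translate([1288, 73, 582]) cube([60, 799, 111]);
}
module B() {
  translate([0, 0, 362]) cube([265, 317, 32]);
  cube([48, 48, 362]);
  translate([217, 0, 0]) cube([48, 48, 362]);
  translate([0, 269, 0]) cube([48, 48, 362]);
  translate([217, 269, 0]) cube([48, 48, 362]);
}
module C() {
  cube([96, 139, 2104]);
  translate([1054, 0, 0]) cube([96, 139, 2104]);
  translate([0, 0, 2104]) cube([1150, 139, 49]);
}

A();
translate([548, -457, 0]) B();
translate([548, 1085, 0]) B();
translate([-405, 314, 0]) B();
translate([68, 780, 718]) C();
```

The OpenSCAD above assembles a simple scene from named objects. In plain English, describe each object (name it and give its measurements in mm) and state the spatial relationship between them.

A is a table: top 1361 mm (x) × 945 mm (y), 25 mm thick, upper face at z = 718 mm, on four 60×60 mm square legs, each inset 13 mm from the nearest pair of top edges, running from z = 0 to the bottom of the top. Four apron rails, 60 mm thick and 111 mm tall, run between adjacent legs with their top edges flush with the underside of the top and their outer faces flush with the legs' outer faces.

B is a simple wooden stool: a rectangular seat 265 mm (x) by 317 mm (y), 32 mm thick, top face at z = 394 mm, on four square legs, each 48×48 mm in cross-section. The legs rest on z = 0, each flush with a corner of the seat.

C is a rectangular door frame: two vertical jambs of 96×139 mm section, 2104 mm tall, with a clear opening 958 mm wide between their inner faces. A header 49 mm tall and 139 mm deep lies on top of the jambs and spans the full outside width.

Three stools sit around the table at the −y, +y, −x sides. The door frame is on top of the table.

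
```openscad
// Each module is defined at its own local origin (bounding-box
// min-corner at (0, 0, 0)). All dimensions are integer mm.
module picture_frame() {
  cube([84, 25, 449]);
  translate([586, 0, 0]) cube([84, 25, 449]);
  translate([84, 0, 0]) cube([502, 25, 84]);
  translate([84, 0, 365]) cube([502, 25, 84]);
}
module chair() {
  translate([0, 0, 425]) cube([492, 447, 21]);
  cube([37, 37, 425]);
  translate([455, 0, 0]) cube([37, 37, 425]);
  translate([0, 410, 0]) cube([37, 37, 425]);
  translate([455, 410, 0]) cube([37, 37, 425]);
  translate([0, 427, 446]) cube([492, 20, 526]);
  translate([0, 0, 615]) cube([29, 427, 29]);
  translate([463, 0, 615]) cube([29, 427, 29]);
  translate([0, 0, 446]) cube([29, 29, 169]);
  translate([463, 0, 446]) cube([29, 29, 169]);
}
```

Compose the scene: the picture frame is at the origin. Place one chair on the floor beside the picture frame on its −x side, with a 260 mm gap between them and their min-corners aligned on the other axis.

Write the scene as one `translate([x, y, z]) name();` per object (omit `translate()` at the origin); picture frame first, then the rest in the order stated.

picture_frame();
translate([-752, 0, 0]) chair();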